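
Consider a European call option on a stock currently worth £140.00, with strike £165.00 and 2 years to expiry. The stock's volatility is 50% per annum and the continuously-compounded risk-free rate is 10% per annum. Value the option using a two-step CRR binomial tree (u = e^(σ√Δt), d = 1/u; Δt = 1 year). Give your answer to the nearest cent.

CRR parameters: u = e^(σ√Δt) = e^(0.5·√1) = 1.6487, d = 1/u = 0.6065
Per-period rate: rΔt = 0.1·1 = 0.1, so R = e^0.1 = 1.1052
Risk-neutral probability p = (e^0.1 − 0.6065)/(1.6487 − 0.6065) = 0.4986/1.0422 = 0.4785
Terminal stock prices: S_uu = 380.6, S_ud = 140, S_dd = 51.5
Terminal payoffs (S − K): max(215.6, 0) = 215.6, max(-25, 0) = 0, max(-113.5, 0) = 0
Node u (S = 230.8): V_u = e^(−0.1)·[0.4785·215.5595 + 0.5215·0.0000] = 93.3207
Node d (S = 84.91): V_d = e^(−0.1)·[0.4785·0.0000 + 0.5215·0.0000] = 0.0000
Node 0 (S = 140): V_0 = e^(−0.1)·[0.4785·93.3207 + 0.5215·0.0000] = 40.4007

£40.40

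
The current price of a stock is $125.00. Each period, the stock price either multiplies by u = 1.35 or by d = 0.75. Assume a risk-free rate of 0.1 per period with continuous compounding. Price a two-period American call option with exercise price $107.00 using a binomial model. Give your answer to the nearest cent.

$42.40

Risk-neutral probability p = (e^0.1 − 0.75)/(1.35 − 0.75) = 0.3552/0.6000 = 0.5920
Terminal stock prices: S_uu = 227.8, S_ud = 126.6, S_dd = 70.31
Terminal payoffs (S − K): max(120.8, 0) = 120.8, max(19.56, 0) = 19.56, max(-36.69, 0) = 0
Node u (S = 168.8): continuation = e^(−0.1)·[0.5920·120.8125 + 0.4080·19.5625] = 71.9324; exercise value = 61.7500 ≤ continuation, so V_u = 71.9324
Node d (S = 93.75): continuation = e^(−0.1)·[0.5920·19.5625 + 0.4080·0.0000] = 10.4781; exercise value = 0.0000 ≤ continuation, so V_d = 10.4781
Node 0 (S = 125): continuation = e^(−0.1)·[0.5920·71.9324 + 0.4080·10.4781] = 42.3971; exercise value = 18.0000 ≤ continuation, so V_0 = 42.3971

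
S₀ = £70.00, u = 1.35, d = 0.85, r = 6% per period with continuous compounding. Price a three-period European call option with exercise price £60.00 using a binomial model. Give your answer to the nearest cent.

£22.60

Risk-neutral probability p = (e^0.06 − 0.85)/(1.35 − 0.85) = 0.2118/0.5000 = 0.4237
Terminal stock prices: S_uuu = 172.2, S_uud = 108.4, S_udd = 68.28, S_ddd = 42.99
Terminal payoffs (S − K): max(112.2, 0) = 112.2, max(48.44, 0) = 48.44, max(8.276, 0) = 8.276, max(-17.01, 0) = 0
Node uu (S = 127.6): V_uu = e^(−0.06)·[0.4237·112.2263 + 0.5763·48.4388] = 71.0691
Node ud (S = 80.33): V_ud = e^(−0.06)·[0.4237·48.4388 + 0.5763·8.2762] = 23.8191
Node dd (S = 50.57): V_dd = e^(−0.06)·[0.4237·8.2762 + 0.5763·0.0000] = 3.3022
Node u (S = 94.5): V_u = e^(−0.06)·[0.4237·71.0691 + 0.5763·23.8191] = 41.2848
Node d (S = 59.5): V_d = e^(−0.06)·[0.4237·23.8191 + 0.5763·3.3022] = 11.2962
Node 0 (S = 70): V_0 = e^(−0.06)·[0.4237·41.2848 + 0.5763·11.2962] = 22.6038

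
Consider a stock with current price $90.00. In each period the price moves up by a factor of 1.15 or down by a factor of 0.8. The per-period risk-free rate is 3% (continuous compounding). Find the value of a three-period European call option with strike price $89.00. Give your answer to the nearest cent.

Risk-neutral probability p = (e^0.03 − 0.8)/(1.15 − 0.8) = 0.2305/0.3500 = 0.6584
Terminal stock prices: S_uuu = 136.9, S_uud = 95.22, S_udd = 66.24, S_ddd = 46.08
Terminal payoffs (S − K): max(47.88, 0) = 47.88, max(6.22, 0) = 6.22, max(-22.76, 0) = 0, max(-42.92, 0) = 0
Node uu (S = 119): V_uu = e^(−0.03)·[0.6584·47.8787 + 0.3416·6.2200] = 32.6553
Node ud (S = 82.8): V_ud = e^(−0.03)·[0.6584·6.2200 + 0.3416·0.0000] = 3.9745
Node dd (S = 57.6): V_dd = e^(−0.03)·[0.6584·0.0000 + 0.3416·0.0000] = 0.0000
Node u (S = 103.5): V_u = e^(−0.03)·[0.6584·32.6553 + 0.3416·3.9745] = 22.1836
Node d (S = 72): V_d = e^(−0.03)·[0.6584·3.9745 + 0.3416·0.0000] = 2.5396
Node 0 (S = 90): V_0 = e^(−0.03)·[0.6584·22.1836 + 0.3416·2.5396] = 15.0167

$15.02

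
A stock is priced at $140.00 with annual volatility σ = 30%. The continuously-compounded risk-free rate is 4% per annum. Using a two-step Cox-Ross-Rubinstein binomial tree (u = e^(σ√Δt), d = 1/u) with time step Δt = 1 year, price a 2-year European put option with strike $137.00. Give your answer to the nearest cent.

CRR parameters: u = e^(σ√Δt) = e^(0.3·√1) = 1.3499, d = 1/u = 0.7408
Per-period rate: rΔt = 0.04·1 = 0.04, so R = e^0.04 = 1.0408
Risk-neutral probability p = (e^0.04 − 0.7408)/(1.3499 − 0.7408) = 0.3000/0.6090 = 0.4926
Terminal stock prices: S_uu = 255.1, S_ud = 140, S_dd = 76.83
Terminal payoffs (K − S): max(-118.1, 0) = 0, max(-3, 0) = 0, max(60.17, 0) = 60.17
Node u (S = 189): V_u = e^(−0.04)·[0.4926·0.0000 + 0.5074·0.0000] = 0.0000
Node d (S = 103.7): V_d = e^(−0.04)·[0.4926·0.0000 + 0.5074·60.1664] = 29.3334
Node 0 (S = 140): V_0 = e^(−0.04)·[0.4926·0.0000 + 0.5074·29.3334] = 14.3011

$14.30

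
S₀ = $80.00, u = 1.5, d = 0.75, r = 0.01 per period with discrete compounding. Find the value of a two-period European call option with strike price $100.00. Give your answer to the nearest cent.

$9.42

Risk-neutral probability p = (1 + 0.01 − 0.75)/(1.5 − 0.75) = 0.2600/0.7500 = 0.3467
Terminal stock prices: S_uu = 180, S_ud = 90, S_dd = 45
Terminal payoffs (S − K): max(80, 0) = 80, max(-10, 0) = 0, max(-55, 0) = 0
Node u (S = 120): V_u = 1/1.01·[0.3467·80.0000 + 0.6533·0.0000] = 27.4587
Node d (S = 60): V_d = 1/1.01·[0.3467·0.0000 + 0.6533·0.0000] = 0.0000
Node 0 (S = 80): V_0 = 1/1.01·[0.3467·27.4587 + 0.6533·0.0000] = 9.4248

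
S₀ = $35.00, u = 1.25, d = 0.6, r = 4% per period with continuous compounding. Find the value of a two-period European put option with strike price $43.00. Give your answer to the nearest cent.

Risk-neutral probability p = (e^0.04 − 0.6)/(1.25 − 0.6) = 0.4408/0.6500 = 0.6782
Terminal stock prices: S_uu = 54.69, S_ud = 26.25, S_dd = 12.6
Terminal payoffs (K − S): max(-11.69, 0) = 0, max(16.75, 0) = 16.75, max(30.4, 0) = 30.4
Node u (S = 43.75): V_u = e^(−0.04)·[0.6782·0.0000 + 0.3218·16.7500] = 5.1793
Node d (S = 21): V_d = e^(−0.04)·[0.6782·16.7500 + 0.3218·30.4000] = 20.3139
Node 0 (S = 35): V_0 = e^(−0.04)·[0.6782·5.1793 + 0.3218·20.3139] = 9.6560

$9.66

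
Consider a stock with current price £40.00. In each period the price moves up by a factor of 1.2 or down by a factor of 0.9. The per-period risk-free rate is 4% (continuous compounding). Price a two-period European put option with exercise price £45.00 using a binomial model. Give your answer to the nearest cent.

£4.10

Risk-neutral probability p = (e^0.04 − 0.9)/(1.2 − 0.9) = 0.1408/0.3000 = 0.4694
Terminal stock prices: S_uu = 57.6, S_ud = 43.2, S_dd = 32.4
Terminal payoffs (K − S): max(-12.6, 0) = 0, max(1.8, 0) = 1.8, max(12.6, 0) = 12.6
Node u (S = 48): V_u = e^(−0.04)·[0.4694·0.0000 + 0.5306·1.8000] = 0.9177
Node d (S = 36): V_d = e^(−0.04)·[0.4694·1.8000 + 0.5306·12.6000] = 7.2355
Node 0 (S = 40): V_0 = e^(−0.04)·[0.4694·0.9177 + 0.5306·7.2355] = 4.1027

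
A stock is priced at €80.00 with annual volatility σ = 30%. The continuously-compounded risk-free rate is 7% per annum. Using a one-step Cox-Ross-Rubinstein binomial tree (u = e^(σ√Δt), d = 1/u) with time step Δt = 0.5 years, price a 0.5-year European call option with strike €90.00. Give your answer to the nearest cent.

CRR parameters: u = e^(σ√Δt) = e^(0.3·√0.5) = 1.2363, d = 1/u = 0.8089
Per-period rate: rΔt = 0.07·0.5 = 0.035, so R = e^0.035 = 1.0356
Risk-neutral probability p = (e^0.035 − 0.8089)/(1.2363 − 0.8089) = 0.2268/0.4275 = 0.5305
Terminal stock prices: S_u = 98.9, S_d = 64.71
Terminal payoffs (S − K): max(8.905, 0) = 8.905, max(-25.29, 0) = 0
Node 0 (S = 80): V_0 = e^(−0.035)·[0.5305·8.9049 + 0.4695·0.0000] = 4.5615

€4.56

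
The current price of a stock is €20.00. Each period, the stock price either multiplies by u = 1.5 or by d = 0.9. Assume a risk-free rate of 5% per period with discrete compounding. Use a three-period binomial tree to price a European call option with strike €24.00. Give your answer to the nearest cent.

Risk-neutral probability p = (1 + 0.05 − 0.9)/(1.5 − 0.9) = 0.1500/0.6000 = 0.2500
Terminal stock prices: S_uuu = 67.5, S_uud = 40.5, S_udd = 24.3, S_ddd = 14.58
Terminal payoffs (S − K): max(43.5, 0) = 43.5, max(16.5, 0) = 16.5, max(0.3, 0) = 0.3, max(-9.42, 0) = 0
Node uu (S = 45): V_uu = 1/1.05·[0.2500·43.5000 + 0.7500·16.5000] = 22.1429
Node ud (S = 27): V_ud = 1/1.05·[0.2500·16.5000 + 0.7500·0.3000] = 4.1429
Node dd (S = 16.2): V_dd = 1/1.05·[0.2500·0.3000 + 0.7500·0.0000] = 0.0714
Node u (S = 30): V_u = 1/1.05·[0.2500·22.1429 + 0.7500·4.1429] = 8.2313
Node d (S = 18): V_d = 1/1.05·[0.2500·4.1429 + 0.7500·0.0714] = 1.0374
Node 0 (S = 20): V_0 = 1/1.05·[0.2500·8.2313 + 0.7500·1.0374] = 2.7008

€2.70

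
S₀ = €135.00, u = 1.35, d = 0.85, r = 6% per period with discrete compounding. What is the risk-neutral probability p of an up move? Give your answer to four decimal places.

Risk-neutral probability p = (1 + 0.06 − 0.85)/(1.35 − 0.85) = 0.2100/0.5000 = 0.4200

p = 0.4200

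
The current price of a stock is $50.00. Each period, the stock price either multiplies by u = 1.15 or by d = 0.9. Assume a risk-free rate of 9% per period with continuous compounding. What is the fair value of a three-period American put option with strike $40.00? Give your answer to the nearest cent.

$0.03

Risk-neutral probability p = (e^0.09 − 0.9)/(1.15 − 0.9) = 0.1942/0.2500 = 0.7767
Terminal stock prices: S_uuu = 76.04, S_uud = 59.51, S_udd = 46.57, S_ddd = 36.45
Terminal payoffs (K − S): max(-36.04, 0) = 0, max(-19.51, 0) = 0, max(-6.575, 0) = 0, max(3.55, 0) = 3.55
Node uu (S = 66.12): continuation = e^(−0.09)·[0.7767·0.0000 + 0.2233·0.0000] = 0.0000; exercise value = 0.0000 ≤ continuation, so V_uu = 0.0000
Node ud (S = 51.75): continuation = e^(−0.09)·[0.7767·0.0000 + 0.2233·0.0000] = 0.0000; exercise value = 0.0000 ≤ continuation, so V_ud = 0.0000
Node dd (S = 40.5): continuation = e^(−0.09)·[0.7767·0.0000 + 0.2233·3.5500] = 0.7245; exercise value = 0.0000 ≤ continuation, so V_dd = 0.7245
Node u (S = 57.5): continuation = e^(−0.09)·[0.7767·0.0000 + 0.2233·0.0000] = 0.0000; exercise value = 0.0000 ≤ continuation, so V_u = 0.0000
Node d (S = 45): continuation = e^(−0.09)·[0.7767·0.0000 + 0.2233·0.7245] = 0.1479; exercise value = 0.0000 ≤ continuation, so V_d = 0.1479
Node 0 (S = 50): continuation = e^(−0.09)·[0.7767·0.0000 + 0.2233·0.1479] = 0.0302; exercise value = 0.0000 ≤ continuation, so V_0 = 0.0302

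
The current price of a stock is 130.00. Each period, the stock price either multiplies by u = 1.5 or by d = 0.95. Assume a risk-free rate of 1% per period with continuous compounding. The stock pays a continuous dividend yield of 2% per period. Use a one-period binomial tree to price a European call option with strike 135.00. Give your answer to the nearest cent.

4.33

Per-period risk-free factor R = e^0.01 = 1.0101; dividend-adjusted growth = e^(0.01−0.02) = 0.9900.
Risk-neutral probability p = (0.9900 − 0.95)/(1.5 − 0.95) = 0.0400/0.5500 = 0.0728
Terminal stock prices: S_u = 195, S_d = 123.5
Terminal payoffs (S − K): max(60, 0) = 60, max(-11.5, 0) = 0
Node 0 (S = 130): V_0 = e^(−0.01)·[0.0728·60.0000 + 0.9272·0.0000] = 4.3256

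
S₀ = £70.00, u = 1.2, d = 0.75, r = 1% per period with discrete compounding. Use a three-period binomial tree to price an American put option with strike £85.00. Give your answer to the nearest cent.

£20.13

Risk-neutral probability p = (1 + 0.01 − 0.75)/(1.2 − 0.75) = 0.2600/0.4500 = 0.5778
Terminal stock prices: S_uuu = 121, S_uud = 75.6, S_udd = 47.25, S_ddd = 29.53
Terminal payoffs (K − S): max(-35.96, 0) = 0, max(9.4, 0) = 9.4, max(37.75, 0) = 37.75, max(55.47, 0) = 55.47
Node uu (S = 100.8): continuation = 1/1.01·[0.5778·0.0000 + 0.4222·9.4000] = 3.9296; exercise value = 0.0000 ≤ continuation, so V_uu = 3.9296
Node ud (S = 63): continuation = 1/1.01·[0.5778·9.4000 + 0.4222·37.7500] = 21.1584; exercise value = 22.0000 > continuation, so V_ud = 22.0000 (exercise)
Node dd (S = 39.38): continuation = 1/1.01·[0.5778·37.7500 + 0.4222·55.4688] = 44.7834; exercise value = 45.6250 > continuation, so V_dd = 45.6250 (exercise)
Node u (S = 84): continuation = 1/1.01·[0.5778·3.9296 + 0.4222·22.0000] = 11.4449; exercise value = 1.0000 ≤ continuation, so V_u = 11.4449
Node d (S = 52.5): continuation = 1/1.01·[0.5778·22.0000 + 0.4222·45.6250] = 31.6584; exercise value = 32.5000 > continuation, so V_d = 32.5000 (exercise)
Node 0 (S = 70): continuation = 1/1.01·[0.5778·11.4449 + 0.4222·32.5000] = 20.1335; exercise value = 15.0000 ≤ continuation, so V_0 = 20.1335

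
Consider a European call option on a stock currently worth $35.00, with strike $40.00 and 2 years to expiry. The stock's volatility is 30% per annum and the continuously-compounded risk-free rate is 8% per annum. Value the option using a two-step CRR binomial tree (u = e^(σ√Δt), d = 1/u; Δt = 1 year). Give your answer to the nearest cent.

$6.41

CRR parameters: u = e^(σ√Δt) = e^(0.3·√1) = 1.3499, d = 1/u = 0.7408
Per-period rate: rΔt = 0.08·1 = 0.08, so R = e^0.08 = 1.0833
Risk-neutral probability p = (e^0.08 − 0.7408)/(1.3499 − 0.7408) = 0.3425/0.6090 = 0.5623
Terminal stock prices: S_uu = 63.77, S_ud = 35, S_dd = 19.21
Terminal payoffs (S − K): max(23.77, 0) = 23.77, max(-5, 0) = 0, max(-20.79, 0) = 0
Node u (S = 47.25): V_u = e^(−0.08)·[0.5623·23.7742 + 0.4377·0.0000] = 12.3406
Node d (S = 25.93): V_d = e^(−0.08)·[0.5623·0.0000 + 0.4377·0.0000] = 0.0000
Node 0 (S = 35): V_0 = e^(−0.08)·[0.5623·12.3406 + 0.4377·0.0000] = 6.4057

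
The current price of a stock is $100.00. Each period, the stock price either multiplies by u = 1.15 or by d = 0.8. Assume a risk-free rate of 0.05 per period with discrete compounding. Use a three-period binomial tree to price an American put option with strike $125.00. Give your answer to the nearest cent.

Risk-neutral probability p = (1 + 0.05 − 0.8)/(1.15 − 0.8) = 0.2500/0.3500 = 0.7143
Terminal stock prices: S_uuu = 152.1, S_uud = 105.8, S_udd = 73.6, S_ddd = 51.2
Terminal payoffs (K − S): max(-27.09, 0) = 0, max(19.2, 0) = 19.2, max(51.4, 0) = 51.4, max(73.8, 0) = 73.8
Node uu (S = 132.2): continuation = 1/1.05·[0.7143·0.0000 + 0.2857·19.2000] = 5.2245; exercise value = 0.0000 ≤ continuation, so V_uu = 5.2245
Node ud (S = 92): continuation = 1/1.05·[0.7143·19.2000 + 0.2857·51.4000] = 27.0476; exercise value = 33.0000 > continuation, so V_ud = 33.0000 (exercise)
Node dd (S = 64): continuation = 1/1.05·[0.7143·51.4000 + 0.2857·73.8000] = 55.0476; exercise value = 61.0000 > continuation, so V_dd = 61.0000 (exercise)
Node u (S = 115): continuation = 1/1.05·[0.7143·5.2245 + 0.2857·33.0000] = 12.5337; exercise value = 10.0000 ≤ continuation, so V_u = 12.5337
Node d (S = 80): continuation = 1/1.05·[0.7143·33.0000 + 0.2857·61.0000] = 39.0476; exercise value = 45.0000 > continuation, so V_d = 45.0000 (exercise)
Node 0 (S = 100): continuation = 1/1.05·[0.7143·12.5337 + 0.2857·45.0000] = 20.7712; exercise value = 25.0000 > continuation, so V_0 = 25.0000 (exercise)

$25.00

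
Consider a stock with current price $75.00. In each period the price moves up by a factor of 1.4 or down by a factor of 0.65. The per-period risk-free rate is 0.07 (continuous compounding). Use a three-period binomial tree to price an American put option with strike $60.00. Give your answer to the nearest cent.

$7.42

Risk-neutral probability p = (e^0.07 − 0.65)/(1.4 − 0.65) = 0.4225/0.7500 = 0.5633
Terminal stock prices: S_uuu = 205.8, S_uud = 95.55, S_udd = 44.36, S_ddd = 20.6
Terminal payoffs (K − S): max(-145.8, 0) = 0, max(-35.55, 0) = 0, max(15.64, 0) = 15.64, max(39.4, 0) = 39.4
Node uu (S = 147): continuation = e^(−0.07)·[0.5633·0.0000 + 0.4367·0.0000] = 0.0000; exercise value = 0.0000 ≤ continuation, so V_uu = 0.0000
Node ud (S = 68.25): continuation = e^(−0.07)·[0.5633·0.0000 + 0.4367·15.6375] = 6.3666; exercise value = 0.0000 ≤ continuation, so V_ud = 6.3666
Node dd (S = 31.69): continuation = e^(−0.07)·[0.5633·15.6375 + 0.4367·39.4031] = 24.2561; exercise value = 28.3125 > continuation, so V_dd = 28.3125 (exercise)
Node u (S = 105): continuation = e^(−0.07)·[0.5633·0.0000 + 0.4367·6.3666] = 2.5921; exercise value = 0.0000 ≤ continuation, so V_u = 2.5921
Node d (S = 48.75): continuation = e^(−0.07)·[0.5633·6.3666 + 0.4367·28.3125] = 14.8711; exercise value = 11.2500 ≤ continuation, so V_d = 14.8711
Node 0 (S = 75): continuation = e^(−0.07)·[0.5633·2.5921 + 0.4367·14.8711] = 7.4161; exercise value = 0.0000 ≤ continuation, so V_0 = 7.4161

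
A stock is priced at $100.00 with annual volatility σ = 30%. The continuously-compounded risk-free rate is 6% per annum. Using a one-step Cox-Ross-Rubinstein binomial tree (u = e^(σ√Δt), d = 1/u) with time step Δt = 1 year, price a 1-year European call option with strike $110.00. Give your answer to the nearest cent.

CRR parameters: u = e^(σ√Δt) = e^(0.3·√1) = 1.3499, d = 1/u = 0.7408
Per-period rate: rΔt = 0.06·1 = 0.06, so R = e^0.06 = 1.0618
Risk-neutral probability p = (e^0.06 − 0.7408)/(1.3499 − 0.7408) = 0.3210/0.6090 = 0.5271
Terminal stock prices: S_u = 135, S_d = 74.08
Terminal payoffs (S − K): max(24.99, 0) = 24.99, max(-35.92, 0) = 0
Node 0 (S = 100): V_0 = e^(−0.06)·[0.5271·24.9859 + 0.4729·0.0000] = 12.4028

$12.40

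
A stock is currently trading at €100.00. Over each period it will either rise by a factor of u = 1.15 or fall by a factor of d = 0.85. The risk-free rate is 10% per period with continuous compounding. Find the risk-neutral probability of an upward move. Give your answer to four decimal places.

Risk-neutral probability p = (e^0.1 − 0.85)/(1.15 − 0.85) = 0.2552/0.3000 = 0.8506

p = 0.8506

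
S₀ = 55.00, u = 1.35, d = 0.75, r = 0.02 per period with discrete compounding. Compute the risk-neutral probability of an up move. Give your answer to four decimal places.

Risk-neutral probability p = (1 + 0.02 − 0.75)/(1.35 − 0.75) = 0.2700/0.6000 = 0.4500

p = 0.4500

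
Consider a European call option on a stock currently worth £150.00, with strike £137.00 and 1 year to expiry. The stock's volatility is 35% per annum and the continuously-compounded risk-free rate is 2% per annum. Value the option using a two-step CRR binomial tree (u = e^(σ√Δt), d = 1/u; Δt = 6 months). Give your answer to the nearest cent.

£28.81

CRR parameters: u = e^(σ√Δt) = e^(0.35·√0.5) = 1.2808, d = 1/u = 0.7808
Per-period rate: rΔt = 0.02·0.5 = 0.01, so R = e^0.01 = 1.0101
Risk-neutral probability p = (e^0.01 − 0.7808)/(1.2808 − 0.7808) = 0.2293/0.5000 = 0.4585
Terminal stock prices: S_uu = 246.1, S_ud = 150, S_dd = 91.44
Terminal payoffs (S − K): max(109.1, 0) = 109.1, max(13, 0) = 13, max(-45.56, 0) = 0
Node u (S = 192.1): V_u = e^(−0.01)·[0.4585·109.0685 + 0.5415·13.0000] = 56.4837
Node d (S = 117.1): V_d = e^(−0.01)·[0.4585·13.0000 + 0.5415·0.0000] = 5.9017
Node 0 (S = 150): V_0 = e^(−0.01)·[0.4585·56.4837 + 0.5415·5.9017] = 28.8061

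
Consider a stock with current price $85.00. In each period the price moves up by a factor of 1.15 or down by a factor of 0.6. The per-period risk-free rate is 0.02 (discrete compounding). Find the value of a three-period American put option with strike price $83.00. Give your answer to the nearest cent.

Risk-neutral probability p = (1 + 0.02 − 0.6)/(1.15 − 0.6) = 0.4200/0.5500 = 0.7636
Terminal stock prices: S_uuu = 129.3, S_uud = 67.45, S_udd = 35.19, S_ddd = 18.36
Terminal payoffs (K − S): max(-46.27, 0) = 0, max(15.55, 0) = 15.55, max(47.81, 0) = 47.81, max(64.64, 0) = 64.64
Node uu (S = 112.4): continuation = 1/1.02·[0.7636·0.0000 + 0.2364·15.5525] = 3.6040; exercise value = 0.0000 ≤ continuation, so V_uu = 3.6040
Node ud (S = 58.65): continuation = 1/1.02·[0.7636·15.5525 + 0.2364·47.8100] = 22.7225; exercise value = 24.3500 > continuation, so V_ud = 24.3500 (exercise)
Node dd (S = 30.6): continuation = 1/1.02·[0.7636·47.8100 + 0.2364·64.6400] = 50.7725; exercise value = 52.4000 > continuation, so V_dd = 52.4000 (exercise)
Node u (S = 97.75): continuation = 1/1.02·[0.7636·3.6040 + 0.2364·24.3500] = 8.3408; exercise value = 0.0000 ≤ continuation, so V_u = 8.3408
Node d (S = 51): continuation = 1/1.02·[0.7636·24.3500 + 0.2364·52.4000] = 30.3725; exercise value = 32.0000 > continuation, so V_d = 32.0000 (exercise)
Node 0 (S = 85): continuation = 1/1.02·[0.7636·8.3408 + 0.2364·32.0000] = 13.6597; exercise value = 0.0000 ≤ continuation, so V_0 = 13.6597

$13.66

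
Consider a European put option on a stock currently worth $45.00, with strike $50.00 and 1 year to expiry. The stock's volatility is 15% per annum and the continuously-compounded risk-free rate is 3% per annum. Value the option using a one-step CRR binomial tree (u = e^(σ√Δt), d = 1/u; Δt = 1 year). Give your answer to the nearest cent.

CRR parameters: u = e^(σ√Δt) = e^(0.15·√1) = 1.1618, d = 1/u = 0.8607
Per-period rate: rΔt = 0.03·1 = 0.03, so R = e^0.03 = 1.0305
Risk-neutral probability p = (e^0.03 − 0.8607)/(1.1618 − 0.8607) = 0.1697/0.3011 = 0.5637
Terminal stock prices: S_u = 52.28, S_d = 38.73
Terminal payoffs (K − S): max(-2.283, 0) = 0, max(11.27, 0) = 11.27
Node 0 (S = 45): V_0 = e^(−0.03)·[0.5637·0.0000 + 0.4363·11.2681] = 4.7709

$4.77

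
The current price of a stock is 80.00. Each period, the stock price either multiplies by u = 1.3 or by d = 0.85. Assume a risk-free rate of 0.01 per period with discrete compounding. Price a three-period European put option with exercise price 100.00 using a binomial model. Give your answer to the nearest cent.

23.90

Risk-neutral probability p = (1 + 0.01 − 0.85)/(1.3 − 0.85) = 0.1600/0.4500 = 0.3556
Terminal stock prices: S_uuu = 175.8, S_uud = 114.9, S_udd = 75.14, S_ddd = 49.13
Terminal payoffs (K − S): max(-75.76, 0) = 0, max(-14.92, 0) = 0, max(24.86, 0) = 24.86, max(50.87, 0) = 50.87
Node uu (S = 135.2): V_uu = 1/1.01·[0.3556·0.0000 + 0.6444·0.0000] = 0.0000
Node ud (S = 88.4): V_ud = 1/1.01·[0.3556·0.0000 + 0.6444·24.8600] = 15.8623
Node dd (S = 57.8): V_dd = 1/1.01·[0.3556·24.8600 + 0.6444·50.8700] = 41.2099
Node u (S = 104): V_u = 1/1.01·[0.3556·0.0000 + 0.6444·15.8623] = 10.1211
Node d (S = 68): V_d = 1/1.01·[0.3556·15.8623 + 0.6444·41.2099] = 31.8786
Node 0 (S = 80): V_0 = 1/1.01·[0.3556·10.1211 + 0.6444·31.8786] = 23.9036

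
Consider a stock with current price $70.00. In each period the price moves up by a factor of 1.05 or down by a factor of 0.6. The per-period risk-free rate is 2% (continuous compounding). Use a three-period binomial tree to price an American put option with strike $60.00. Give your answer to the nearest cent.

Risk-neutral probability p = (e^0.02 − 0.6)/(1.05 − 0.6) = 0.4202/0.4500 = 0.9338
Terminal stock prices: S_uuu = 81.03, S_uud = 46.3, S_udd = 26.46, S_ddd = 15.12
Terminal payoffs (K − S): max(-21.03, 0) = 0, max(13.7, 0) = 13.7, max(33.54, 0) = 33.54, max(44.88, 0) = 44.88
Node uu (S = 77.17): continuation = e^(−0.02)·[0.9338·0.0000 + 0.0662·13.6950] = 0.8889; exercise value = 0.0000 ≤ continuation, so V_uu = 0.8889
Node ud (S = 44.1): continuation = e^(−0.02)·[0.9338·13.6950 + 0.0662·33.5400] = 14.7119; exercise value = 15.9000 > continuation, so V_ud = 15.9000 (exercise)
Node dd (S = 25.2): continuation = e^(−0.02)·[0.9338·33.5400 + 0.0662·44.8800] = 33.6119; exercise value = 34.8000 > continuation, so V_dd = 34.8000 (exercise)
Node u (S = 73.5): continuation = e^(−0.02)·[0.9338·0.8889 + 0.0662·15.9000] = 1.8457; exercise value = 0.0000 ≤ continuation, so V_u = 1.8457
Node d (S = 42): continuation = e^(−0.02)·[0.9338·15.9000 + 0.0662·34.8000] = 16.8119; exercise value = 18.0000 > continuation, so V_d = 18.0000 (exercise)
Node 0 (S = 70): continuation = e^(−0.02)·[0.9338·1.8457 + 0.0662·18.0000] = 2.8577; exercise value = 0.0000 ≤ continuation, so V_0 = 2.8577

$2.86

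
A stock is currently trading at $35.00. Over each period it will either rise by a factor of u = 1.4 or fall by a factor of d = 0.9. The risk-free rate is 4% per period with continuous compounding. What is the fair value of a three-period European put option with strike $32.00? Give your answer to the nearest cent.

Risk-neutral probability p = (e^0.04 − 0.9)/(1.4 − 0.9) = 0.1408/0.5000 = 0.2816
Terminal stock prices: S_uuu = 96.04, S_uud = 61.74, S_udd = 39.69, S_ddd = 25.52
Terminal payoffs (K − S): max(-64.04, 0) = 0, max(-29.74, 0) = 0, max(-7.69, 0) = 0, max(6.485, 0) = 6.485
Node uu (S = 68.6): V_uu = e^(−0.04)·[0.2816·0.0000 + 0.7184·0.0000] = 0.0000
Node ud (S = 44.1): V_ud = e^(−0.04)·[0.2816·0.0000 + 0.7184·0.0000] = 0.0000
Node dd (S = 28.35): V_dd = e^(−0.04)·[0.2816·0.0000 + 0.7184·6.4850] = 4.4760
Node u (S = 49): V_u = e^(−0.04)·[0.2816·0.0000 + 0.7184·0.0000] = 0.0000
Node d (S = 31.5): V_d = e^(−0.04)·[0.2816·0.0000 + 0.7184·4.4760] = 3.0894
Node 0 (S = 35): V_0 = e^(−0.04)·[0.2816·0.0000 + 0.7184·3.0894] = 2.1323

$2.13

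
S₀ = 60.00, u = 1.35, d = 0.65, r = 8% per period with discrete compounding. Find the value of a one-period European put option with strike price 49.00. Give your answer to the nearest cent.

Risk-neutral probability p = (1 + 0.08 − 0.65)/(1.35 − 0.65) = 0.4300/0.7000 = 0.6143
Terminal stock prices: S_u = 81, S_d = 39
Terminal payoffs (K − S): max(-32, 0) = 0, max(10, 0) = 10
Node 0 (S = 60): V_0 = 1/1.08·[0.6143·0.0000 + 0.3857·10.0000] = 3.5714

3.57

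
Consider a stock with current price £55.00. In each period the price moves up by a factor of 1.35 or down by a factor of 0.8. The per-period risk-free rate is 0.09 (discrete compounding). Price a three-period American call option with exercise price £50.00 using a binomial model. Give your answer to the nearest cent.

£18.85

Risk-neutral probability p = (1 + 0.09 − 0.8)/(1.35 − 0.8) = 0.2900/0.5500 = 0.5273
Terminal stock prices: S_uuu = 135.3, S_uud = 80.19, S_udd = 47.52, S_ddd = 28.16
Terminal payoffs (S − K): max(85.32, 0) = 85.32, max(30.19, 0) = 30.19, max(-2.48, 0) = 0, max(-21.84, 0) = 0
Node uu (S = 100.2): continuation = 1/1.09·[0.5273·85.3206 + 0.4727·30.1900] = 54.3659; exercise value = 50.2375 ≤ continuation, so V_uu = 54.3659
Node ud (S = 59.4): continuation = 1/1.09·[0.5273·30.1900 + 0.4727·0.0000] = 14.6040; exercise value = 9.4000 ≤ continuation, so V_ud = 14.6040
Node dd (S = 35.2): continuation = 1/1.09·[0.5273·0.0000 + 0.4727·0.0000] = 0.0000; exercise value = 0.0000 ≤ continuation, so V_dd = 0.0000
Node u (S = 74.25): continuation = 1/1.09·[0.5273·54.3659 + 0.4727·14.6040] = 32.6325; exercise value = 24.2500 ≤ continuation, so V_u = 32.6325
Node d (S = 44): continuation = 1/1.09·[0.5273·14.6040 + 0.4727·0.0000] = 7.0645; exercise value = 0.0000 ≤ continuation, so V_d = 7.0645
Node 0 (S = 55): continuation = 1/1.09·[0.5273·32.6325 + 0.4727·7.0645] = 18.8493; exercise value = 5.0000 ≤ continuation, so V_0 = 18.8493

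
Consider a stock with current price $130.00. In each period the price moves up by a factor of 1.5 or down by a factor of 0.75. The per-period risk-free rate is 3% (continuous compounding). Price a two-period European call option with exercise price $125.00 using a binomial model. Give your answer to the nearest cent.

$31.43

Risk-neutral probability p = (e^0.03 − 0.75)/(1.5 − 0.75) = 0.2805/0.7500 = 0.3739
Terminal stock prices: S_uu = 292.5, S_ud = 146.2, S_dd = 73.12
Terminal payoffs (S − K): max(167.5, 0) = 167.5, max(21.25, 0) = 21.25, max(-51.88, 0) = 0
Node u (S = 195): V_u = e^(−0.03)·[0.3739·167.5000 + 0.6261·21.2500] = 73.6943
Node d (S = 97.5): V_d = e^(−0.03)·[0.3739·21.2500 + 0.6261·0.0000] = 7.7114
Node 0 (S = 130): V_0 = e^(−0.03)·[0.3739·73.6943 + 0.6261·7.7114] = 31.4279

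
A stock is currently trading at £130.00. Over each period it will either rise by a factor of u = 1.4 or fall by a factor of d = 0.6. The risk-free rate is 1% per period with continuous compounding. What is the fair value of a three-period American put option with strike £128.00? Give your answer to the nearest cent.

Risk-neutral probability p = (e^0.01 − 0.6)/(1.4 − 0.6) = 0.4101/0.8000 = 0.5126
Terminal stock prices: S_uuu = 356.7, S_uud = 152.9, S_udd = 65.52, S_ddd = 28.08
Terminal payoffs (K − S): max(-228.7, 0) = 0, max(-24.88, 0) = 0, max(62.48, 0) = 62.48, max(99.92, 0) = 99.92
Node uu (S = 254.8): continuation = e^(−0.01)·[0.5126·0.0000 + 0.4874·0.0000] = 0.0000; exercise value = 0.0000 ≤ continuation, so V_uu = 0.0000
Node ud (S = 109.2): continuation = e^(−0.01)·[0.5126·0.0000 + 0.4874·62.4800] = 30.1520; exercise value = 18.8000 ≤ continuation, so V_ud = 30.1520
Node dd (S = 46.8): continuation = e^(−0.01)·[0.5126·62.4800 + 0.4874·99.9200] = 79.9264; exercise value = 81.2000 > continuation, so V_dd = 81.2000 (exercise)
Node u (S = 182): continuation = e^(−0.01)·[0.5126·0.0000 + 0.4874·30.1520] = 14.5510; exercise value = 0.0000 ≤ continuation, so V_u = 14.5510
Node d (S = 78): continuation = e^(−0.01)·[0.5126·30.1520 + 0.4874·81.2000] = 54.4871; exercise value = 50.0000 ≤ continuation, so V_d = 54.4871
Node 0 (S = 130): continuation = e^(−0.01)·[0.5126·14.5510 + 0.4874·54.4871] = 33.6789; exercise value = 0.0000 ≤ continuation, so V_0 = 33.6789

£33.68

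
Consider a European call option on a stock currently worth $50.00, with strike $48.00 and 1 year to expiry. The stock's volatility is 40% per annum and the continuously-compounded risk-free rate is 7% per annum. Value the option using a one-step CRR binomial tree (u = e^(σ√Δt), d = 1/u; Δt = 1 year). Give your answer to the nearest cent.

CRR parameters: u = e^(σ√Δt) = e^(0.4·√1) = 1.4918, d = 1/u = 0.6703
Per-period rate: rΔt = 0.07·1 = 0.07, so R = e^0.07 = 1.0725
Risk-neutral probability p = (e^0.07 − 0.6703)/(1.4918 − 0.6703) = 0.4022/0.8215 = 0.4896
Terminal stock prices: S_u = 74.59, S_d = 33.52
Terminal payoffs (S − K): max(26.59, 0) = 26.59, max(-14.48, 0) = 0
Node 0 (S = 50): V_0 = e^(−0.07)·[0.4896·26.5912 + 0.5104·0.0000] = 12.1383

$12.14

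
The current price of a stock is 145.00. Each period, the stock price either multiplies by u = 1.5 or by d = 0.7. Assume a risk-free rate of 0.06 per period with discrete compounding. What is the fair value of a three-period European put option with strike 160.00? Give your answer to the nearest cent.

33.72

Risk-neutral probability p = (1 + 0.06 − 0.7)/(1.5 − 0.7) = 0.3600/0.8000 = 0.4500
Terminal stock prices: S_uuu = 489.4, S_uud = 228.4, S_udd = 106.6, S_ddd = 49.73
Terminal payoffs (K − S): max(-329.4, 0) = 0, max(-68.37, 0) = 0, max(53.43, 0) = 53.43, max(110.3, 0) = 110.3
Node uu (S = 326.2): V_uu = 1/1.06·[0.4500·0.0000 + 0.5500·0.0000] = 0.0000
Node ud (S = 152.2): V_ud = 1/1.06·[0.4500·0.0000 + 0.5500·53.4250] = 27.7205
Node dd (S = 71.05): V_dd = 1/1.06·[0.4500·53.4250 + 0.5500·110.2650] = 79.8934
Node u (S = 217.5): V_u = 1/1.06·[0.4500·0.0000 + 0.5500·27.7205] = 14.3833
Node d (S = 101.5): V_d = 1/1.06·[0.4500·27.7205 + 0.5500·79.8934] = 53.2223
Node 0 (S = 145): V_0 = 1/1.06·[0.4500·14.3833 + 0.5500·53.2223] = 33.7214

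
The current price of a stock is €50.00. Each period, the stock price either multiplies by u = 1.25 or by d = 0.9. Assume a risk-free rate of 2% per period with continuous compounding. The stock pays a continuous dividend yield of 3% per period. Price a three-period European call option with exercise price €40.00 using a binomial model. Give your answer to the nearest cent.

€9.40

Per-period risk-free factor R = e^0.02 = 1.0202; dividend-adjusted growth = e^(0.02−0.03) = 0.9900.
Risk-neutral probability p = (0.9900 − 0.9)/(1.25 − 0.9) = 0.0900/0.3500 = 0.2573
Terminal stock prices: S_uuu = 97.66, S_uud = 70.31, S_udd = 50.62, S_ddd = 36.45
Terminal payoffs (S − K): max(57.66, 0) = 57.66, max(30.31, 0) = 30.31, max(10.62, 0) = 10.62, max(-3.55, 0) = 0
Node uu (S = 78.12): V_uu = e^(−0.02)·[0.2573·57.6562 + 0.7427·30.3125] = 36.6081
Node ud (S = 56.25): V_ud = e^(−0.02)·[0.2573·30.3125 + 0.7427·10.6250] = 15.3796
Node dd (S = 40.5): V_dd = e^(−0.02)·[0.2573·10.6250 + 0.7427·0.0000] = 2.6795
Node u (S = 62.5): V_u = e^(−0.02)·[0.2573·36.6081 + 0.7427·15.3796] = 20.4287
Node d (S = 45): V_d = e^(−0.02)·[0.2573·15.3796 + 0.7427·2.6795] = 5.8293
Node 0 (S = 50): V_0 = e^(−0.02)·[0.2573·20.4287 + 0.7427·5.8293] = 9.3957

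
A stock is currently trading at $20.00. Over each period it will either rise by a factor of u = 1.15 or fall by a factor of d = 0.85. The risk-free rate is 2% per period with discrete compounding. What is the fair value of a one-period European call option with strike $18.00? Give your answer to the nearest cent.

Risk-neutral probability p = (1 + 0.02 − 0.85)/(1.15 − 0.85) = 0.1700/0.3000 = 0.5667
Terminal stock prices: S_u = 23, S_d = 17
Terminal payoffs (S − K): max(5, 0) = 5, max(-1, 0) = 0
Node 0 (S = 20): V_0 = 1/1.02·[0.5667·5.0000 + 0.4333·0.0000] = 2.7778

$2.78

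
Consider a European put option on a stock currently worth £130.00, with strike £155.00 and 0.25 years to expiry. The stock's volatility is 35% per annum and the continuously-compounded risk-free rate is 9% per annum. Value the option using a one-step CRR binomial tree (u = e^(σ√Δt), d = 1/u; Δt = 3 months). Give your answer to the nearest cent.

£21.55

CRR parameters: u = e^(σ√Δt) = e^(0.35·√0.25) = 1.1912, d = 1/u = 0.8395
Per-period rate: rΔt = 0.09·0.25 = 0.0225, so R = e^0.0225 = 1.0228
Risk-neutral probability p = (e^0.0225 − 0.8395)/(1.1912 − 0.8395) = 0.1833/0.3518 = 0.5210
Terminal stock prices: S_u = 154.9, S_d = 109.1
Terminal payoffs (K − S): max(0.138, 0) = 0.138, max(45.87, 0) = 45.87
Node 0 (S = 130): V_0 = e^(−0.0225)·[0.5210·0.1380 + 0.4790·45.8706] = 21.5514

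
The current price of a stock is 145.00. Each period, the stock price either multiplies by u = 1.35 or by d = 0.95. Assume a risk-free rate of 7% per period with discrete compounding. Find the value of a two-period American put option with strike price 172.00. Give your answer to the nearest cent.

Risk-neutral probability p = (1 + 0.07 − 0.95)/(1.35 − 0.95) = 0.1200/0.4000 = 0.3000
Terminal stock prices: S_uu = 264.3, S_ud = 186, S_dd = 130.9
Terminal payoffs (K − S): max(-92.26, 0) = 0, max(-13.96, 0) = 0, max(41.14, 0) = 41.14
Node u (S = 195.8): continuation = 1/1.07·[0.3000·0.0000 + 0.7000·0.0000] = 0.0000; exercise value = 0.0000 ≤ continuation, so V_u = 0.0000
Node d (S = 137.8): continuation = 1/1.07·[0.3000·0.0000 + 0.7000·41.1375] = 26.9124; exercise value = 34.2500 > continuation, so V_d = 34.2500 (exercise)
Node 0 (S = 145): continuation = 1/1.07·[0.3000·0.0000 + 0.7000·34.2500] = 22.4065; exercise value = 27.0000 > continuation, so V_0 = 27.0000 (exercise)

27.00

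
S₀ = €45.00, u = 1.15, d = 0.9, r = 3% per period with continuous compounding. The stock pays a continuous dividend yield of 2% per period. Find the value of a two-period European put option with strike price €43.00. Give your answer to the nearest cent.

Per-period risk-free factor R = e^0.03 = 1.0305; dividend-adjusted growth = e^(0.03−0.02) = 1.0101.
Risk-neutral probability p = (1.0101 − 0.9)/(1.15 − 0.9) = 0.1101/0.2500 = 0.4402
Terminal stock prices: S_uu = 59.51, S_ud = 46.57, S_dd = 36.45
Terminal payoffs (K − S): max(-16.51, 0) = 0, max(-3.575, 0) = 0, max(6.55, 0) = 6.55
Node u (S = 51.75): V_u = e^(−0.03)·[0.4402·0.0000 + 0.5598·0.0000] = 0.0000
Node d (S = 40.5): V_d = e^(−0.03)·[0.4402·0.0000 + 0.5598·6.5500] = 3.5583
Node 0 (S = 45): V_0 = e^(−0.03)·[0.4402·0.0000 + 0.5598·3.5583] = 1.9331

€1.93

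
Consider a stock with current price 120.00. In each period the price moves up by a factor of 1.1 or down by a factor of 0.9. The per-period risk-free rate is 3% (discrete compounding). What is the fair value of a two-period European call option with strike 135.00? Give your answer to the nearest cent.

Risk-neutral probability p = (1 + 0.03 − 0.9)/(1.1 − 0.9) = 0.1300/0.2000 = 0.6500
Terminal stock prices: S_uu = 145.2, S_ud = 118.8, S_dd = 97.2
Terminal payoffs (S − K): max(10.2, 0) = 10.2, max(-16.2, 0) = 0, max(-37.8, 0) = 0
Node u (S = 132): V_u = 1/1.03·[0.6500·10.2000 + 0.3500·0.0000] = 6.4369
Node d (S = 108): V_d = 1/1.03·[0.6500·0.0000 + 0.3500·0.0000] = 0.0000
Node 0 (S = 120): V_0 = 1/1.03·[0.6500·6.4369 + 0.3500·0.0000] = 4.0621

4.06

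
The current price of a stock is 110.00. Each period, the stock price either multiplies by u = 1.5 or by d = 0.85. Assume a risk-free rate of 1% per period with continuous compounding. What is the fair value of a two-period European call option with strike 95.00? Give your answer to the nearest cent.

Risk-neutral probability p = (e^0.01 − 0.85)/(1.5 − 0.85) = 0.1601/0.6500 = 0.2462
Terminal stock prices: S_uu = 247.5, S_ud = 140.2, S_dd = 79.47
Terminal payoffs (S − K): max(152.5, 0) = 152.5, max(45.25, 0) = 45.25, max(-15.53, 0) = 0
Node u (S = 165): V_u = e^(−0.01)·[0.2462·152.5000 + 0.7538·45.2500] = 70.9453
Node d (S = 93.5): V_d = e^(−0.01)·[0.2462·45.2500 + 0.7538·0.0000] = 11.0311
Node 0 (S = 110): V_0 = e^(−0.01)·[0.2462·70.9453 + 0.7538·11.0311] = 25.5273

25.53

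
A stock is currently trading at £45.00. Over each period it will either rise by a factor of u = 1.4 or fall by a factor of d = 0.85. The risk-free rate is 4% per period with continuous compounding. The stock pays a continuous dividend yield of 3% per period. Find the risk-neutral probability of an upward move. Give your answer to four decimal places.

Per-period risk-free factor R = e^0.04 = 1.0408; dividend-adjusted growth = e^(0.04−0.03) = 1.0101.
Risk-neutral probability p = (1.0101 − 0.85)/(1.4 − 0.85) = 0.1601/0.5500 = 0.2910

p = 0.2910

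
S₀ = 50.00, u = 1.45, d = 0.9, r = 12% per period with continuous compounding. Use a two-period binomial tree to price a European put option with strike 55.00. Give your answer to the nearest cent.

Risk-neutral probability p = (e^0.12 − 0.9)/(1.45 − 0.9) = 0.2275/0.5500 = 0.4136
Terminal stock prices: S_uu = 105.1, S_ud = 65.25, S_dd = 40.5
Terminal payoffs (K − S): max(-50.12, 0) = 0, max(-10.25, 0) = 0, max(14.5, 0) = 14.5
Node u (S = 72.5): V_u = e^(−0.12)·[0.4136·0.0000 + 0.5864·0.0000] = 0.0000
Node d (S = 45): V_d = e^(−0.12)·[0.4136·0.0000 + 0.5864·14.5000] = 7.5409
Node 0 (S = 50): V_0 = e^(−0.12)·[0.4136·0.0000 + 0.5864·7.5409] = 3.9217

3.92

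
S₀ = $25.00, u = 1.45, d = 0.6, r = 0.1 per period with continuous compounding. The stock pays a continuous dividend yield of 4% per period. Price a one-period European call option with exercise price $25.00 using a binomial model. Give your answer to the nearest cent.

Per-period risk-free factor R = e^0.1 = 1.1052; dividend-adjusted growth = e^(0.1−0.04) = 1.0618.
Risk-neutral probability p = (1.0618 − 0.6)/(1.45 − 0.6) = 0.4618/0.8500 = 0.5433
Terminal stock prices: S_u = 36.25, S_d = 15
Terminal payoffs (S − K): max(11.25, 0) = 11.25, max(-10, 0) = 0
Node 0 (S = 25): V_0 = e^(−0.1)·[0.5433·11.2500 + 0.4567·0.0000] = 5.5309

$5.53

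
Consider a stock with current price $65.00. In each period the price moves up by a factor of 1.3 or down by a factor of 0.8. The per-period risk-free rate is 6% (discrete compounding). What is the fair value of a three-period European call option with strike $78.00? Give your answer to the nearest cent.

$10.88

Risk-neutral probability p = (1 + 0.06 − 0.8)/(1.3 − 0.8) = 0.2600/0.5000 = 0.5200
Terminal stock prices: S_uuu = 142.8, S_uud = 87.88, S_udd = 54.08, S_ddd = 33.28
Terminal payoffs (S − K): max(64.81, 0) = 64.81, max(9.88, 0) = 9.88, max(-23.92, 0) = 0, max(-44.72, 0) = 0
Node uu (S = 109.9): V_uu = 1/1.06·[0.5200·64.8050 + 0.4800·9.8800] = 36.2651
Node ud (S = 67.6): V_ud = 1/1.06·[0.5200·9.8800 + 0.4800·0.0000] = 4.8468
Node dd (S = 41.6): V_dd = 1/1.06·[0.5200·0.0000 + 0.4800·0.0000] = 0.0000
Node u (S = 84.5): V_u = 1/1.06·[0.5200·36.2651 + 0.4800·4.8468] = 19.9852
Node d (S = 52): V_d = 1/1.06·[0.5200·4.8468 + 0.4800·0.0000] = 2.3777
Node 0 (S = 65): V_0 = 1/1.06·[0.5200·19.9852 + 0.4800·2.3777] = 10.8807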